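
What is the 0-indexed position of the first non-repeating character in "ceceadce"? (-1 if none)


Input: ceceadce
Character frequencies:
  'a': 1
  'c': 3
  'd': 1
  'e': 3
Scanning left to right for freq == 1:
  Position 0 ('c'): freq=3, skip
  Position 1 ('e'): freq=3, skip
  Position 2 ('c'): freq=3, skip
  Position 3 ('e'): freq=3, skip
  Position 4 ('a'): unique! => answer = 4

4


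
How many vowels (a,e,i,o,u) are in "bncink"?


Input: bncink
Checking each character:
  'b' at position 0: consonant
  'n' at position 1: consonant
  'c' at position 2: consonant
  'i' at position 3: vowel (running total: 1)
  'n' at position 4: consonant
  'k' at position 5: consonant
Total vowels: 1

1


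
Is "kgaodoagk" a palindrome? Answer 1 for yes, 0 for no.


Input: kgaodoagk
Reversed: kgaodoagk
  Compare pos 0 ('k') with pos 8 ('k'): match
  Compare pos 1 ('g') with pos 7 ('g'): match
  Compare pos 2 ('a') with pos 6 ('a'): match
  Compare pos 3 ('o') with pos 5 ('o'): match
Result: palindrome

1


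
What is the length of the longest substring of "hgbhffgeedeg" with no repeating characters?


Input: "hgbhffgeedeg"
Sliding window (track last position of each char):
  Position 0 ('h'): window [0,0] length 1 -- new best
  Position 1 ('g'): window [0,1] length 2 -- new best
  Position 2 ('b'): window [0,2] length 3 -- new best
  Position 3 ('h'): repeat (last at 0), move window start to 1
  Position 3 ('h'): window [1,3] length 3
  Position 4 ('f'): window [1,4] length 4 -- new best
  Position 5 ('f'): repeat (last at 4), move window start to 5
  Position 5 ('f'): window [5,5] length 1
  Position 6 ('g'): window [5,6] length 2
  Position 7 ('e'): window [5,7] length 3
  Position 8 ('e'): repeat (last at 7), move window start to 8
  Position 8 ('e'): window [8,8] length 1
  Position 9 ('d'): window [8,9] length 2
  Position 10 ('e'): repeat (last at 8), move window start to 9
  Position 10 ('e'): window [9,10] length 2
  Position 11 ('g'): window [9,11] length 3
Longest substring with no repeats: "gbhf" with length 4

4


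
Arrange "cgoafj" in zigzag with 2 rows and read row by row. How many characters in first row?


Zigzag "cgoafj" into 2 rows:
Placing characters:
  'c' => row 0
  'g' => row 1
  'o' => row 0
  'a' => row 1
  'f' => row 0
  'j' => row 1
Rows:
  Row 0: "cof"
  Row 1: "gaj"
First row length: 3

3


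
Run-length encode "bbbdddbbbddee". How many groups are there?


Input: bbbdddbbbddee
Scanning for consecutive runs:
  Group 1: 'b' x 3 (positions 0-2)
  Group 2: 'd' x 3 (positions 3-5)
  Group 3: 'b' x 3 (positions 6-8)
  Group 4: 'd' x 2 (positions 9-10)
  Group 5: 'e' x 2 (positions 11-12)
Total groups: 5

5


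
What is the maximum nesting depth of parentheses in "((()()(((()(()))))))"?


Input: "((()()(((()(()))))))"
Tracking depth:
  Position 0 '(': depth becomes 1
  Position 1 '(': depth becomes 2
  Position 2 '(': depth becomes 3
  Position 3 ')': depth becomes 2
  Position 4 '(': depth becomes 3
  Position 5 ')': depth becomes 2
  Position 6 '(': depth becomes 3
  Position 7 '(': depth becomes 4
  Position 8 '(': depth becomes 5
  Position 9 '(': depth becomes 6
  Position 10 ')': depth becomes 5
  Position 11 '(': depth becomes 6
  Position 12 '(': depth becomes 7
  Position 13 ')': depth becomes 6
  Position 14 ')': depth becomes 5
  Position 15 ')': depth becomes 4
  Position 16 ')': depth becomes 3
  Position 17 ')': depth becomes 2
  Position 18 ')': depth becomes 1
  Position 19 ')': depth becomes 0
Maximum depth reached: 7

7


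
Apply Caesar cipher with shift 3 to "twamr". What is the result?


Caesar cipher: shift "twamr" by 3
  't' (pos 19) + 3 = pos 22 = 'w'
  'w' (pos 22) + 3 = pos 25 = 'z'
  'a' (pos 0) + 3 = pos 3 = 'd'
  'm' (pos 12) + 3 = pos 15 = 'p'
  'r' (pos 17) + 3 = pos 20 = 'u'
Result: wzdpu

wzdpu


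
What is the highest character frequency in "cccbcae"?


Input: cccbcae
Character counts:
  'a': 1
  'b': 1
  'c': 4
  'e': 1
Maximum frequency: 4

4


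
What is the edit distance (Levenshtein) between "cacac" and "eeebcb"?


Computing edit distance: "cacac" -> "eeebcb"
DP table:
           e    e    e    b    c    b
      0    1    2    3    4    5    6
  c   1    1    2    3    4    4    5
  a   2    2    2    3    4    5    5
  c   3    3    3    3    4    4    5
  a   4    4    4    4    4    5    5
  c   5    5    5    5    5    4    5
Edit distance = dp[5][6] = 5

5


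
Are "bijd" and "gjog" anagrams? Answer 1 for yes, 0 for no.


Strings: "bijd", "gjog"
Sorted first:  bdij
Sorted second: ggjo
Differ at position 0: 'b' vs 'g' => not anagrams

0


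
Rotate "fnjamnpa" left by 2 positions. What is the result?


Input: "fnjamnpa", rotate left by 2
First 2 characters: "fn"
Remaining characters: "jamnpa"
Concatenate remaining + first: "jamnpa" + "fn" = "jamnpafn"

jamnpafn


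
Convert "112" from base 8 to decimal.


Input: "112" in base 8
Positional expansion:
  Digit '1' (value 1) x 8^2 = 64
  Digit '1' (value 1) x 8^1 = 8
  Digit '2' (value 2) x 8^0 = 2
Sum = 74

74


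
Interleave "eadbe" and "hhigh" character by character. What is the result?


Interleaving "eadbe" and "hhigh":
  Position 0: 'e' from first, 'h' from second => "eh"
  Position 1: 'a' from first, 'h' from second => "ah"
  Position 2: 'd' from first, 'i' from second => "di"
  Position 3: 'b' from first, 'g' from second => "bg"
  Position 4: 'e' from first, 'h' from second => "eh"
Result: ehahdibgeh

ehahdibgeh


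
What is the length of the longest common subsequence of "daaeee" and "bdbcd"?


LCS of "daaeee" and "bdbcd"
DP table:
           b    d    b    c    d
      0    0    0    0    0    0
  d   0    0    1    1    1    1
  a   0    0    1    1    1    1
  a   0    0    1    1    1    1
  e   0    0    1    1    1    1
  e   0    0    1    1    1    1
  e   0    0    1    1    1    1
LCS length = dp[6][5] = 1

1


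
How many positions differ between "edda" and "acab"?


Comparing "edda" and "acab" position by position:
  Position 0: 'e' vs 'a' => DIFFER
  Position 1: 'd' vs 'c' => DIFFER
  Position 2: 'd' vs 'a' => DIFFER
  Position 3: 'a' vs 'b' => DIFFER
Positions that differ: 4

4


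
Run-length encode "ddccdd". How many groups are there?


Input: ddccdd
Scanning for consecutive runs:
  Group 1: 'd' x 2 (positions 0-1)
  Group 2: 'c' x 2 (positions 2-3)
  Group 3: 'd' x 2 (positions 4-5)
Total groups: 3

3


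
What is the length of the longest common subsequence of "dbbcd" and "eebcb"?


LCS of "dbbcd" and "eebcb"
DP table:
           e    e    b    c    b
      0    0    0    0    0    0
  d   0    0    0    0    0    0
  b   0    0    0    1    1    1
  b   0    0    0    1    1    2
  c   0    0    0    1    2    2
  d   0    0    0    1    2    2
LCS length = dp[5][5] = 2

2


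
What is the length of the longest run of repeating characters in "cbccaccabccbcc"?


Input: "cbccaccabccbcc"
Scanning for longest run:
  Position 1 ('b'): new char, reset run to 1
  Position 2 ('c'): new char, reset run to 1
  Position 3 ('c'): continues run of 'c', length=2
  Position 4 ('a'): new char, reset run to 1
  Position 5 ('c'): new char, reset run to 1
  Position 6 ('c'): continues run of 'c', length=2
  Position 7 ('a'): new char, reset run to 1
  Position 8 ('b'): new char, reset run to 1
  Position 9 ('c'): new char, reset run to 1
  Position 10 ('c'): continues run of 'c', length=2
  Position 11 ('b'): new char, reset run to 1
  Position 12 ('c'): new char, reset run to 1
  Position 13 ('c'): continues run of 'c', length=2
Longest run: 'c' with length 2

2


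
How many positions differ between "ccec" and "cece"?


Comparing "ccec" and "cece" position by position:
  Position 0: 'c' vs 'c' => same
  Position 1: 'c' vs 'e' => DIFFER
  Position 2: 'e' vs 'c' => DIFFER
  Position 3: 'c' vs 'e' => DIFFER
Positions that differ: 3

3


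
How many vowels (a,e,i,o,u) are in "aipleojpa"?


Input: aipleojpa
Checking each character:
  'a' at position 0: vowel (running total: 1)
  'i' at position 1: vowel (running total: 2)
  'p' at position 2: consonant
  'l' at position 3: consonant
  'e' at position 4: vowel (running total: 3)
  'o' at position 5: vowel (running total: 4)
  'j' at position 6: consonant
  'p' at position 7: consonant
  'a' at position 8: vowel (running total: 5)
Total vowels: 5

5


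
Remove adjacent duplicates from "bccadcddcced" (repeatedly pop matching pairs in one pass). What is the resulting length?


Input: bccadcddcced
Stack-based adjacent duplicate removal:
  Read 'b': push. Stack: b
  Read 'c': push. Stack: bc
  Read 'c': matches stack top 'c' => pop. Stack: b
  Read 'a': push. Stack: ba
  Read 'd': push. Stack: bad
  Read 'c': push. Stack: badc
  Read 'd': push. Stack: badcd
  Read 'd': matches stack top 'd' => pop. Stack: badc
  Read 'c': matches stack top 'c' => pop. Stack: bad
  Read 'c': push. Stack: badc
  Read 'e': push. Stack: badce
  Read 'd': push. Stack: badced
Final stack: "badced" (length 6)

6


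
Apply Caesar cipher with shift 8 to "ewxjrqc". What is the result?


Caesar cipher: shift "ewxjrqc" by 8
  'e' (pos 4) + 8 = pos 12 = 'm'
  'w' (pos 22) + 8 = pos 4 = 'e'
  'x' (pos 23) + 8 = pos 5 = 'f'
  'j' (pos 9) + 8 = pos 17 = 'r'
  'r' (pos 17) + 8 = pos 25 = 'z'
  'q' (pos 16) + 8 = pos 24 = 'y'
  'c' (pos 2) + 8 = pos 10 = 'k'
Result: mefrzyk

mefrzyk


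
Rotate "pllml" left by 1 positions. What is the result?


Input: "pllml", rotate left by 1
First 1 characters: "p"
Remaining characters: "llml"
Concatenate remaining + first: "llml" + "p" = "llmlp"

llmlp


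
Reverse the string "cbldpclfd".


Input: cbldpclfd
Reading characters right to left:
  Position 8: 'd'
  Position 7: 'f'
  Position 6: 'l'
  Position 5: 'c'
  Position 4: 'p'
  Position 3: 'd'
  Position 2: 'l'
  Position 1: 'b'
  Position 0: 'c'
Reversed: dflcpdlbc

dflcpdlbc


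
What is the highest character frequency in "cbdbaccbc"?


Input: cbdbaccbc
Character counts:
  'a': 1
  'b': 3
  'c': 4
  'd': 1
Maximum frequency: 4

4


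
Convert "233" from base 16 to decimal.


Input: "233" in base 16
Positional expansion:
  Digit '2' (value 2) x 16^2 = 512
  Digit '3' (value 3) x 16^1 = 48
  Digit '3' (value 3) x 16^0 = 3
Sum = 563

563


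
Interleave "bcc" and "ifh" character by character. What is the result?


Interleaving "bcc" and "ifh":
  Position 0: 'b' from first, 'i' from second => "bi"
  Position 1: 'c' from first, 'f' from second => "cf"
  Position 2: 'c' from first, 'h' from second => "ch"
Result: bicfch

bicfch


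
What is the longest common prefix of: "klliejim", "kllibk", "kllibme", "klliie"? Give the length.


Words: klliejim, kllibk, kllibme, klliie
  Position 0: all 'k' => match
  Position 1: all 'l' => match
  Position 2: all 'l' => match
  Position 3: all 'i' => match
  Position 4: ('e', 'b', 'b', 'i') => mismatch, stop
LCP = "klli" (length 4)

4


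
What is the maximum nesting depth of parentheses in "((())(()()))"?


Input: "((())(()()))"
Tracking depth:
  Position 0 '(': depth becomes 1
  Position 1 '(': depth becomes 2
  Position 2 '(': depth becomes 3
  Position 3 ')': depth becomes 2
  Position 4 ')': depth becomes 1
  Position 5 '(': depth becomes 2
  Position 6 '(': depth becomes 3
  Position 7 ')': depth becomes 2
  Position 8 '(': depth becomes 3
  Position 9 ')': depth becomes 2
  Position 10 ')': depth becomes 1
  Position 11 ')': depth becomes 0
Maximum depth reached: 3

3


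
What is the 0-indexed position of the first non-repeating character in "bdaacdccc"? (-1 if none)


Input: bdaacdccc
Character frequencies:
  'a': 2
  'b': 1
  'c': 4
  'd': 2
Scanning left to right for freq == 1:
  Position 0 ('b'): unique! => answer = 0

0


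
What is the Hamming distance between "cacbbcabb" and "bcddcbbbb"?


Comparing "cacbbcabb" and "bcddcbbbb" position by position:
  Position 0: 'c' vs 'b' => differ
  Position 1: 'a' vs 'c' => differ
  Position 2: 'c' vs 'd' => differ
  Position 3: 'b' vs 'd' => differ
  Position 4: 'b' vs 'c' => differ
  Position 5: 'c' vs 'b' => differ
  Position 6: 'a' vs 'b' => differ
  Position 7: 'b' vs 'b' => same
  Position 8: 'b' vs 'b' => same
Total differences (Hamming distance): 7

7


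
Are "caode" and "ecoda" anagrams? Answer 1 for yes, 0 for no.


Strings: "caode", "ecoda"
Sorted first:  acdeo
Sorted second: acdeo
Sorted forms match => anagrams

1


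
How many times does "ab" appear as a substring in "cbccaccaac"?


Searching for "ab" in "cbccaccaac"
Scanning each position:
  Position 0: "cb" => no
  Position 1: "bc" => no
  Position 2: "cc" => no
  Position 3: "ca" => no
  Position 4: "ac" => no
  Position 5: "cc" => no
  Position 6: "ca" => no
  Position 7: "aa" => no
  Position 8: "ac" => no
Total occurrences: 0

0


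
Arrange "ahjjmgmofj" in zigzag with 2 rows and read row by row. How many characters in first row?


Zigzag "ahjjmgmofj" into 2 rows:
Placing characters:
  'a' => row 0
  'h' => row 1
  'j' => row 0
  'j' => row 1
  'm' => row 0
  'g' => row 1
  'm' => row 0
  'o' => row 1
  'f' => row 0
  'j' => row 1
Rows:
  Row 0: "ajmmf"
  Row 1: "hjgoj"
First row length: 5

5


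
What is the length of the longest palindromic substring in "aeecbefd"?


Input: "aeecbefd"
Checking substrings for palindromes:
  [1:3] "ee" (len 2) => palindrome
Longest palindromic substring: "ee" with length 2

2


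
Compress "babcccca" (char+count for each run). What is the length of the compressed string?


Input: babcccca
Runs:
  'b' x 1 => "b1"
  'a' x 1 => "a1"
  'b' x 1 => "b1"
  'c' x 4 => "c4"
  'a' x 1 => "a1"
Compressed: "b1a1b1c4a1"
Compressed length: 10

10


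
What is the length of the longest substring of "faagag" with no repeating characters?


Input: "faagag"
Sliding window (track last position of each char):
  Position 0 ('f'): window [0,0] length 1 -- new best
  Position 1 ('a'): window [0,1] length 2 -- new best
  Position 2 ('a'): repeat (last at 1), move window start to 2
  Position 2 ('a'): window [2,2] length 1
  Position 3 ('g'): window [2,3] length 2
  Position 4 ('a'): repeat (last at 2), move window start to 3
  Position 4 ('a'): window [3,4] length 2
  Position 5 ('g'): repeat (last at 3), move window start to 4
  Position 5 ('g'): window [4,5] length 2
Longest substring with no repeats: "fa" with length 2

2


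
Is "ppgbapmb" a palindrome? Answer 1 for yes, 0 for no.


Input: ppgbapmb
Reversed: bmpabgpp
  Compare pos 0 ('p') with pos 7 ('b'): MISMATCH
  Compare pos 1 ('p') with pos 6 ('m'): MISMATCH
  Compare pos 2 ('g') with pos 5 ('p'): MISMATCH
  Compare pos 3 ('b') with pos 4 ('a'): MISMATCH
Result: not a palindrome

0


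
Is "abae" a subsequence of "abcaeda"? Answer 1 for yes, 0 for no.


Check if "abae" is a subsequence of "abcaeda"
Greedy scan:
  Position 0 ('a'): matches sub[0] = 'a'
  Position 1 ('b'): matches sub[1] = 'b'
  Position 2 ('c'): no match needed
  Position 3 ('a'): matches sub[2] = 'a'
  Position 4 ('e'): matches sub[3] = 'e'
  Position 5 ('d'): no match needed
  Position 6 ('a'): no match needed
All 4 characters matched => is a subsequence

1


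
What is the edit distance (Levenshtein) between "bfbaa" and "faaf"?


Computing edit distance: "bfbaa" -> "faaf"
DP table:
           f    a    a    f
      0    1    2    3    4
  b   1    1    2    3    4
  f   2    1    2    3    3
  b   3    2    2    3    4
  a   4    3    2    2    3
  a   5    4    3    2    3
Edit distance = dp[5][4] = 3

3


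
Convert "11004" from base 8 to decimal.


Input: "11004" in base 8
Positional expansion:
  Digit '1' (value 1) x 8^4 = 4096
  Digit '1' (value 1) x 8^3 = 512
  Digit '0' (value 0) x 8^2 = 0
  Digit '0' (value 0) x 8^1 = 0
  Digit '4' (value 4) x 8^0 = 4
Sum = 4612

4612


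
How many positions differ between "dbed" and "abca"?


Comparing "dbed" and "abca" position by position:
  Position 0: 'd' vs 'a' => DIFFER
  Position 1: 'b' vs 'b' => same
  Position 2: 'e' vs 'c' => DIFFER
  Position 3: 'd' vs 'a' => DIFFER
Positions that differ: 3

3


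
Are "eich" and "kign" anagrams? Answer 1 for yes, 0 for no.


Strings: "eich", "kign"
Sorted first:  cehi
Sorted second: gikn
Differ at position 0: 'c' vs 'g' => not anagrams

0


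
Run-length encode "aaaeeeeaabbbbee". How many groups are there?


Input: aaaeeeeaabbbbee
Scanning for consecutive runs:
  Group 1: 'a' x 3 (positions 0-2)
  Group 2: 'e' x 4 (positions 3-6)
  Group 3: 'a' x 2 (positions 7-8)
  Group 4: 'b' x 4 (positions 9-12)
  Group 5: 'e' x 2 (positions 13-14)
Total groups: 5

5


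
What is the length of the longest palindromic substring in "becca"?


Input: "becca"
Checking substrings for palindromes:
  [2:4] "cc" (len 2) => palindrome
Longest palindromic substring: "cc" with length 2

2


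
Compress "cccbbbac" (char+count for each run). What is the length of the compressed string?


Input: cccbbbac
Runs:
  'c' x 3 => "c3"
  'b' x 3 => "b3"
  'a' x 1 => "a1"
  'c' x 1 => "c1"
Compressed: "c3b3a1c1"
Compressed length: 8

8


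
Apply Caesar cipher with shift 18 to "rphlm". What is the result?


Caesar cipher: shift "rphlm" by 18
  'r' (pos 17) + 18 = pos 9 = 'j'
  'p' (pos 15) + 18 = pos 7 = 'h'
  'h' (pos 7) + 18 = pos 25 = 'z'
  'l' (pos 11) + 18 = pos 3 = 'd'
  'm' (pos 12) + 18 = pos 4 = 'e'
Result: jhzde

jhzde


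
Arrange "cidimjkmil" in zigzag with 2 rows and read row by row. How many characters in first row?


Zigzag "cidimjkmil" into 2 rows:
Placing characters:
  'c' => row 0
  'i' => row 1
  'd' => row 0
  'i' => row 1
  'm' => row 0
  'j' => row 1
  'k' => row 0
  'm' => row 1
  'i' => row 0
  'l' => row 1
Rows:
  Row 0: "cdmki"
  Row 1: "iijml"
First row length: 5

5


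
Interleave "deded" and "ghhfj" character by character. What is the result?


Interleaving "deded" and "ghhfj":
  Position 0: 'd' from first, 'g' from second => "dg"
  Position 1: 'e' from first, 'h' from second => "eh"
  Position 2: 'd' from first, 'h' from second => "dh"
  Position 3: 'e' from first, 'f' from second => "ef"
  Position 4: 'd' from first, 'j' from second => "dj"
Result: dgehdhefdj

dgehdhefdj


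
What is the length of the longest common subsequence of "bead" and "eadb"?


LCS of "bead" and "eadb"
DP table:
           e    a    d    b
      0    0    0    0    0
  b   0    0    0    0    1
  e   0    1    1    1    1
  a   0    1    2    2    2
  d   0    1    2    3    3
LCS length = dp[4][4] = 3

3


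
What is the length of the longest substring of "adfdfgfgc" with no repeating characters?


Input: "adfdfgfgc"
Sliding window (track last position of each char):
  Position 0 ('a'): window [0,0] length 1 -- new best
  Position 1 ('d'): window [0,1] length 2 -- new best
  Position 2 ('f'): window [0,2] length 3 -- new best
  Position 3 ('d'): repeat (last at 1), move window start to 2
  Position 3 ('d'): window [2,3] length 2
  Position 4 ('f'): repeat (last at 2), move window start to 3
  Position 4 ('f'): window [3,4] length 2
  Position 5 ('g'): window [3,5] length 3
  Position 6 ('f'): repeat (last at 4), move window start to 5
  Position 6 ('f'): window [5,6] length 2
  Position 7 ('g'): repeat (last at 5), move window start to 6
  Position 7 ('g'): window [6,7] length 2
  Position 8 ('c'): window [6,8] length 3
Longest substring with no repeats: "adf" with length 3

3


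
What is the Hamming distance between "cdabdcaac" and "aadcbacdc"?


Comparing "cdabdcaac" and "aadcbacdc" position by position:
  Position 0: 'c' vs 'a' => differ
  Position 1: 'd' vs 'a' => differ
  Position 2: 'a' vs 'd' => differ
  Position 3: 'b' vs 'c' => differ
  Position 4: 'd' vs 'b' => differ
  Position 5: 'c' vs 'a' => differ
  Position 6: 'a' vs 'c' => differ
  Position 7: 'a' vs 'd' => differ
  Position 8: 'c' vs 'c' => same
Total differences (Hamming distance): 8

8


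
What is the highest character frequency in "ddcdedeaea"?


Input: ddcdedeaea
Character counts:
  'a': 2
  'c': 1
  'd': 4
  'e': 3
Maximum frequency: 4

4


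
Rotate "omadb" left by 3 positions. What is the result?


Input: "omadb", rotate left by 3
First 3 characters: "oma"
Remaining characters: "db"
Concatenate remaining + first: "db" + "oma" = "dboma"

dboma


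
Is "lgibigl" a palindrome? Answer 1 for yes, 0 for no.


Input: lgibigl
Reversed: lgibigl
  Compare pos 0 ('l') with pos 6 ('l'): match
  Compare pos 1 ('g') with pos 5 ('g'): match
  Compare pos 2 ('i') with pos 4 ('i'): match
Result: palindrome

1


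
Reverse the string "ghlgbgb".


Input: ghlgbgb
Reading characters right to left:
  Position 6: 'b'
  Position 5: 'g'
  Position 4: 'b'
  Position 3: 'g'
  Position 2: 'l'
  Position 1: 'h'
  Position 0: 'g'
Reversed: bgbglhg

bgbglhg


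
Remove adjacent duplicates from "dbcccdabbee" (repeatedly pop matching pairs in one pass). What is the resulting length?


Input: dbcccdabbee
Stack-based adjacent duplicate removal:
  Read 'd': push. Stack: d
  Read 'b': push. Stack: db
  Read 'c': push. Stack: dbc
  Read 'c': matches stack top 'c' => pop. Stack: db
  Read 'c': push. Stack: dbc
  Read 'd': push. Stack: dbcd
  Read 'a': push. Stack: dbcda
  Read 'b': push. Stack: dbcdab
  Read 'b': matches stack top 'b' => pop. Stack: dbcda
  Read 'e': push. Stack: dbcdae
  Read 'e': matches stack top 'e' => pop. Stack: dbcda
Final stack: "dbcda" (length 5)

5


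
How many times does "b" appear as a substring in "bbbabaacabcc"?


Searching for "b" in "bbbabaacabcc"
Scanning each position:
  Position 0: "b" => MATCH
  Position 1: "b" => MATCH
  Position 2: "b" => MATCH
  Position 3: "a" => no
  Position 4: "b" => MATCH
  Position 5: "a" => no
  Position 6: "a" => no
  Position 7: "c" => no
  Position 8: "a" => no
  Position 9: "b" => MATCH
  Position 10: "c" => no
  Position 11: "c" => no
Total occurrences: 5

5


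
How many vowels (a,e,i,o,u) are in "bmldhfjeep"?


Input: bmldhfjeep
Checking each character:
  'b' at position 0: consonant
  'm' at position 1: consonant
  'l' at position 2: consonant
  'd' at position 3: consonant
  'h' at position 4: consonant
  'f' at position 5: consonant
  'j' at position 6: consonant
  'e' at position 7: vowel (running total: 1)
  'e' at position 8: vowel (running total: 2)
  'p' at position 9: consonant
Total vowels: 2

2


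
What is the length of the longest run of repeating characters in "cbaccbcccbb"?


Input: "cbaccbcccbb"
Scanning for longest run:
  Position 1 ('b'): new char, reset run to 1
  Position 2 ('a'): new char, reset run to 1
  Position 3 ('c'): new char, reset run to 1
  Position 4 ('c'): continues run of 'c', length=2
  Position 5 ('b'): new char, reset run to 1
  Position 6 ('c'): new char, reset run to 1
  Position 7 ('c'): continues run of 'c', length=2
  Position 8 ('c'): continues run of 'c', length=3
  Position 9 ('b'): new char, reset run to 1
  Position 10 ('b'): continues run of 'b', length=2
Longest run: 'c' with length 3

3


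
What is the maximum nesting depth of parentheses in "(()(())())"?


Input: "(()(())())"
Tracking depth:
  Position 0 '(': depth becomes 1
  Position 1 '(': depth becomes 2
  Position 2 ')': depth becomes 1
  Position 3 '(': depth becomes 2
  Position 4 '(': depth becomes 3
  Position 5 ')': depth becomes 2
  Position 6 ')': depth becomes 1
  Position 7 '(': depth becomes 2
  Position 8 ')': depth becomes 1
  Position 9 ')': depth becomes 0
Maximum depth reached: 3

3


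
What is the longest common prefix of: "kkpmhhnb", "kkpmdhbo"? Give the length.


Words: kkpmhhnb, kkpmdhbo
  Position 0: all 'k' => match
  Position 1: all 'k' => match
  Position 2: all 'p' => match
  Position 3: all 'm' => match
  Position 4: ('h', 'd') => mismatch, stop
LCP = "kkpm" (length 4)

4


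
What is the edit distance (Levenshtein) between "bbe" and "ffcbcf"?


Computing edit distance: "bbe" -> "ffcbcf"
DP table:
           f    f    c    b    c    f
      0    1    2    3    4    5    6
  b   1    1    2    3    3    4    5
  b   2    2    2    3    3    4    5
  e   3    3    3    3    4    4    5
Edit distance = dp[3][6] = 5

5


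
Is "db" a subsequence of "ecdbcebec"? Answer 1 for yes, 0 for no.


Check if "db" is a subsequence of "ecdbcebec"
Greedy scan:
  Position 0 ('e'): no match needed
  Position 1 ('c'): no match needed
  Position 2 ('d'): matches sub[0] = 'd'
  Position 3 ('b'): matches sub[1] = 'b'
  Position 4 ('c'): no match needed
  Position 5 ('e'): no match needed
  Position 6 ('b'): no match needed
  Position 7 ('e'): no match needed
  Position 8 ('c'): no match needed
All 2 characters matched => is a subsequence

1


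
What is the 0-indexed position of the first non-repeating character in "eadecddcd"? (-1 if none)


Input: eadecddcd
Character frequencies:
  'a': 1
  'c': 2
  'd': 4
  'e': 2
Scanning left to right for freq == 1:
  Position 0 ('e'): freq=2, skip
  Position 1 ('a'): unique! => answer = 1

1


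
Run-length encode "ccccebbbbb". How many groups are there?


Input: ccccebbbbb
Scanning for consecutive runs:
  Group 1: 'c' x 4 (positions 0-3)
  Group 2: 'e' x 1 (positions 4-4)
  Group 3: 'b' x 5 (positions 5-9)
Total groups: 3

3


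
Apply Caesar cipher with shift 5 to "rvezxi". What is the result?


Caesar cipher: shift "rvezxi" by 5
  'r' (pos 17) + 5 = pos 22 = 'w'
  'v' (pos 21) + 5 = pos 0 = 'a'
  'e' (pos 4) + 5 = pos 9 = 'j'
  'z' (pos 25) + 5 = pos 4 = 'e'
  'x' (pos 23) + 5 = pos 2 = 'c'
  'i' (pos 8) + 5 = pos 13 = 'n'
Result: wajecn

wajecn


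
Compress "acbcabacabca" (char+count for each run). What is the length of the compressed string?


Input: acbcabacabca
Runs:
  'a' x 1 => "a1"
  'c' x 1 => "c1"
  'b' x 1 => "b1"
  'c' x 1 => "c1"
  'a' x 1 => "a1"
  'b' x 1 => "b1"
  'a' x 1 => "a1"
  'c' x 1 => "c1"
  'a' x 1 => "a1"
  'b' x 1 => "b1"
  'c' x 1 => "c1"
  'a' x 1 => "a1"
Compressed: "a1c1b1c1a1b1a1c1a1b1c1a1"
Compressed length: 24

24


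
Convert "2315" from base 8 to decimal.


Input: "2315" in base 8
Positional expansion:
  Digit '2' (value 2) x 8^3 = 1024
  Digit '3' (value 3) x 8^2 = 192
  Digit '1' (value 1) x 8^1 = 8
  Digit '5' (value 5) x 8^0 = 5
Sum = 1229

1229


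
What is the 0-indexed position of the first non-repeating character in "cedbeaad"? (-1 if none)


Input: cedbeaad
Character frequencies:
  'a': 2
  'b': 1
  'c': 1
  'd': 2
  'e': 2
Scanning left to right for freq == 1:
  Position 0 ('c'): unique! => answer = 0

0


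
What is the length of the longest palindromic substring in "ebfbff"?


Input: "ebfbff"
Checking substrings for palindromes:
  [1:4] "bfb" (len 3) => palindrome
  [2:5] "fbf" (len 3) => palindrome
  [4:6] "ff" (len 2) => palindrome
Longest palindromic substring: "bfb" with length 3

3


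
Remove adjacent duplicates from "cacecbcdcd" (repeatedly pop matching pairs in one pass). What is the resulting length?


Input: cacecbcdcd
Stack-based adjacent duplicate removal:
  Read 'c': push. Stack: c
  Read 'a': push. Stack: ca
  Read 'c': push. Stack: cac
  Read 'e': push. Stack: cace
  Read 'c': push. Stack: cacec
  Read 'b': push. Stack: cacecb
  Read 'c': push. Stack: cacecbc
  Read 'd': push. Stack: cacecbcd
  Read 'c': push. Stack: cacecbcdc
  Read 'd': push. Stack: cacecbcdcd
Final stack: "cacecbcdcd" (length 10)

10


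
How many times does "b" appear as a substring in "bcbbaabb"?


Searching for "b" in "bcbbaabb"
Scanning each position:
  Position 0: "b" => MATCH
  Position 1: "c" => no
  Position 2: "b" => MATCH
  Position 3: "b" => MATCH
  Position 4: "a" => no
  Position 5: "a" => no
  Position 6: "b" => MATCH
  Position 7: "b" => MATCH
Total occurrences: 5

5


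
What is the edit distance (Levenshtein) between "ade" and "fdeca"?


Computing edit distance: "ade" -> "fdeca"
DP table:
           f    d    e    c    a
      0    1    2    3    4    5
  a   1    1    2    3    4    4
  d   2    2    1    2    3    4
  e   3    3    2    1    2    3
Edit distance = dp[3][5] = 3

3


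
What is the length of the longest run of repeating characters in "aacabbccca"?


Input: "aacabbccca"
Scanning for longest run:
  Position 1 ('a'): continues run of 'a', length=2
  Position 2 ('c'): new char, reset run to 1
  Position 3 ('a'): new char, reset run to 1
  Position 4 ('b'): new char, reset run to 1
  Position 5 ('b'): continues run of 'b', length=2
  Position 6 ('c'): new char, reset run to 1
  Position 7 ('c'): continues run of 'c', length=2
  Position 8 ('c'): continues run of 'c', length=3
  Position 9 ('a'): new char, reset run to 1
Longest run: 'c' with length 3

3


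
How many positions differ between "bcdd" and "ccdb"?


Comparing "bcdd" and "ccdb" position by position:
  Position 0: 'b' vs 'c' => DIFFER
  Position 1: 'c' vs 'c' => same
  Position 2: 'd' vs 'd' => same
  Position 3: 'd' vs 'b' => DIFFER
Positions that differ: 2

2


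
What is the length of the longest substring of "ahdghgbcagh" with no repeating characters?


Input: "ahdghgbcagh"
Sliding window (track last position of each char):
  Position 0 ('a'): window [0,0] length 1 -- new best
  Position 1 ('h'): window [0,1] length 2 -- new best
  Position 2 ('d'): window [0,2] length 3 -- new best
  Position 3 ('g'): window [0,3] length 4 -- new best
  Position 4 ('h'): repeat (last at 1), move window start to 2
  Position 4 ('h'): window [2,4] length 3
  Position 5 ('g'): repeat (last at 3), move window start to 4
  Position 5 ('g'): window [4,5] length 2
  Position 6 ('b'): window [4,6] length 3
  Position 7 ('c'): window [4,7] length 4
  Position 8 ('a'): window [4,8] length 5 -- new best
  Position 9 ('g'): repeat (last at 5), move window start to 6
  Position 9 ('g'): window [6,9] length 4
  Position 10 ('h'): window [6,10] length 5
Longest substring with no repeats: "hgbca" with length 5

5


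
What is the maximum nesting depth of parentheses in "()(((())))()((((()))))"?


Input: "()(((())))()((((()))))"
Tracking depth:
  Position 0 '(': depth becomes 1
  Position 1 ')': depth becomes 0
  Position 2 '(': depth becomes 1
  Position 3 '(': depth becomes 2
  Position 4 '(': depth becomes 3
  Position 5 '(': depth becomes 4
  Position 6 ')': depth becomes 3
  Position 7 ')': depth becomes 2
  Position 8 ')': depth becomes 1
  Position 9 ')': depth becomes 0
  Position 10 '(': depth becomes 1
  Position 11 ')': depth becomes 0
  Position 12 '(': depth becomes 1
  Position 13 '(': depth becomes 2
  Position 14 '(': depth becomes 3
  Position 15 '(': depth becomes 4
  Position 16 '(': depth becomes 5
  Position 17 ')': depth becomes 4
  Position 18 ')': depth becomes 3
  Position 19 ')': depth becomes 2
  Position 20 ')': depth becomes 1
  Position 21 ')': depth becomes 0
Maximum depth reached: 5

5


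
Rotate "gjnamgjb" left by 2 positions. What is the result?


Input: "gjnamgjb", rotate left by 2
First 2 characters: "gj"
Remaining characters: "namgjb"
Concatenate remaining + first: "namgjb" + "gj" = "namgjbgj"

namgjbgj


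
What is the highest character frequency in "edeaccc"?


Input: edeaccc
Character counts:
  'a': 1
  'c': 3
  'd': 1
  'e': 2
Maximum frequency: 3

3


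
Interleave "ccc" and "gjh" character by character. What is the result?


Interleaving "ccc" and "gjh":
  Position 0: 'c' from first, 'g' from second => "cg"
  Position 1: 'c' from first, 'j' from second => "cj"
  Position 2: 'c' from first, 'h' from second => "ch"
Result: cgcjch

cgcjch


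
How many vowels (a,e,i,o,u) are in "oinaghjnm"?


Input: oinaghjnm
Checking each character:
  'o' at position 0: vowel (running total: 1)
  'i' at position 1: vowel (running total: 2)
  'n' at position 2: consonant
  'a' at position 3: vowel (running total: 3)
  'g' at position 4: consonant
  'h' at position 5: consonant
  'j' at position 6: consonant
  'n' at position 7: consonant
  'm' at position 8: consonant
Total vowels: 3

3


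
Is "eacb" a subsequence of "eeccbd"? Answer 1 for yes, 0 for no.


Check if "eacb" is a subsequence of "eeccbd"
Greedy scan:
  Position 0 ('e'): matches sub[0] = 'e'
  Position 1 ('e'): no match needed
  Position 2 ('c'): no match needed
  Position 3 ('c'): no match needed
  Position 4 ('b'): no match needed
  Position 5 ('d'): no match needed
Only matched 1/4 characters => not a subsequence

0


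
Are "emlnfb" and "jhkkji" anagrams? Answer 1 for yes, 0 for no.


Strings: "emlnfb", "jhkkji"
Sorted first:  beflmn
Sorted second: hijjkk
Differ at position 0: 'b' vs 'h' => not anagrams

0


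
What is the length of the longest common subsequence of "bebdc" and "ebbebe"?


LCS of "bebdc" and "ebbebe"
DP table:
           e    b    b    e    b    e
      0    0    0    0    0    0    0
  b   0    0    1    1    1    1    1
  e   0    1    1    1    2    2    2
  b   0    1    2    2    2    3    3
  d   0    1    2    2    2    3    3
  c   0    1    2    2    2    3    3
LCS length = dp[5][6] = 3

3


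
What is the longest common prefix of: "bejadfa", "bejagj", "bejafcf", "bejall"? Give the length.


Words: bejadfa, bejagj, bejafcf, bejall
  Position 0: all 'b' => match
  Position 1: all 'e' => match
  Position 2: all 'j' => match
  Position 3: all 'a' => match
  Position 4: ('d', 'g', 'f', 'l') => mismatch, stop
LCP = "beja" (length 4)

4


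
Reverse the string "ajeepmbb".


Input: ajeepmbb
Reading characters right to left:
  Position 7: 'b'
  Position 6: 'b'
  Position 5: 'm'
  Position 4: 'p'
  Position 3: 'e'
  Position 2: 'e'
  Position 1: 'j'
  Position 0: 'a'
Reversed: bbmpeeja

bbmpeeja


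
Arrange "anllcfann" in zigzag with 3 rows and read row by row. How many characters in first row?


Zigzag "anllcfann" into 3 rows:
Placing characters:
  'a' => row 0
  'n' => row 1
  'l' => row 2
  'l' => row 1
  'c' => row 0
  'f' => row 1
  'a' => row 2
  'n' => row 1
  'n' => row 0
Rows:
  Row 0: "acn"
  Row 1: "nlfn"
  Row 2: "la"
First row length: 3

3


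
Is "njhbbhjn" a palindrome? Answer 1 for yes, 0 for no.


Input: njhbbhjn
Reversed: njhbbhjn
  Compare pos 0 ('n') with pos 7 ('n'): match
  Compare pos 1 ('j') with pos 6 ('j'): match
  Compare pos 2 ('h') with pos 5 ('h'): match
  Compare pos 3 ('b') with pos 4 ('b'): match
Result: palindrome

1


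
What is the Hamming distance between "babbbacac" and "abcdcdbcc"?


Comparing "babbbacac" and "abcdcdbcc" position by position:
  Position 0: 'b' vs 'a' => differ
  Position 1: 'a' vs 'b' => differ
  Position 2: 'b' vs 'c' => differ
  Position 3: 'b' vs 'd' => differ
  Position 4: 'b' vs 'c' => differ
  Position 5: 'a' vs 'd' => differ
  Position 6: 'c' vs 'b' => differ
  Position 7: 'a' vs 'c' => differ
  Position 8: 'c' vs 'c' => same
Total differences (Hamming distance): 8

8


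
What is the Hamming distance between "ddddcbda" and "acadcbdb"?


Comparing "ddddcbda" and "acadcbdb" position by position:
  Position 0: 'd' vs 'a' => differ
  Position 1: 'd' vs 'c' => differ
  Position 2: 'd' vs 'a' => differ
  Position 3: 'd' vs 'd' => same
  Position 4: 'c' vs 'c' => same
  Position 5: 'b' vs 'b' => same
  Position 6: 'd' vs 'd' => same
  Position 7: 'a' vs 'b' => differ
Total differences (Hamming distance): 4

4


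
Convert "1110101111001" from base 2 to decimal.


Input: "1110101111001" in base 2
Positional expansion:
  Digit '1' (value 1) x 2^12 = 4096
  Digit '1' (value 1) x 2^11 = 2048
  Digit '1' (value 1) x 2^10 = 1024
  Digit '0' (value 0) x 2^9 = 0
  Digit '1' (value 1) x 2^8 = 256
  Digit '0' (value 0) x 2^7 = 0
  Digit '1' (value 1) x 2^6 = 64
  Digit '1' (value 1) x 2^5 = 32
  Digit '1' (value 1) x 2^4 = 16
  Digit '1' (value 1) x 2^3 = 8
  Digit '0' (value 0) x 2^2 = 0
  Digit '0' (value 0) x 2^1 = 0
  Digit '1' (value 1) x 2^0 = 1
Sum = 7545

7545


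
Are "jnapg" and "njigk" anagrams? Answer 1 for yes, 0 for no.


Strings: "jnapg", "njigk"
Sorted first:  agjnp
Sorted second: gijkn
Differ at position 0: 'a' vs 'g' => not anagrams

0


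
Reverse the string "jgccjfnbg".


Input: jgccjfnbg
Reading characters right to left:
  Position 8: 'g'
  Position 7: 'b'
  Position 6: 'n'
  Position 5: 'f'
  Position 4: 'j'
  Position 3: 'c'
  Position 2: 'c'
  Position 1: 'g'
  Position 0: 'j'
Reversed: gbnfjccgj

gbnfjccgj


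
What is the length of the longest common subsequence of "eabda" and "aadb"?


LCS of "eabda" and "aadb"
DP table:
           a    a    d    b
      0    0    0    0    0
  e   0    0    0    0    0
  a   0    1    1    1    1
  b   0    1    1    1    2
  d   0    1    1    2    2
  a   0    1    2    2    2
LCS length = dp[5][4] = 2

2


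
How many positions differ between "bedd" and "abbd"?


Comparing "bedd" and "abbd" position by position:
  Position 0: 'b' vs 'a' => DIFFER
  Position 1: 'e' vs 'b' => DIFFER
  Position 2: 'd' vs 'b' => DIFFER
  Position 3: 'd' vs 'd' => same
Positions that differ: 3

3


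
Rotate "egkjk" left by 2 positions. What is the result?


Input: "egkjk", rotate left by 2
First 2 characters: "eg"
Remaining characters: "kjk"
Concatenate remaining + first: "kjk" + "eg" = "kjkeg"

kjkeg


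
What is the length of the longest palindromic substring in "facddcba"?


Input: "facddcba"
Checking substrings for palindromes:
  [2:6] "cddc" (len 4) => palindrome
  [3:5] "dd" (len 2) => palindrome
Longest palindromic substring: "cddc" with length 4

4


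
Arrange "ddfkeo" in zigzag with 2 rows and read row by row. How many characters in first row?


Zigzag "ddfkeo" into 2 rows:
Placing characters:
  'd' => row 0
  'd' => row 1
  'f' => row 0
  'k' => row 1
  'e' => row 0
  'o' => row 1
Rows:
  Row 0: "dfe"
  Row 1: "dko"
First row length: 3

3


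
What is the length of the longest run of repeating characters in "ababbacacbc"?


Input: "ababbacacbc"
Scanning for longest run:
  Position 1 ('b'): new char, reset run to 1
  Position 2 ('a'): new char, reset run to 1
  Position 3 ('b'): new char, reset run to 1
  Position 4 ('b'): continues run of 'b', length=2
  Position 5 ('a'): new char, reset run to 1
  Position 6 ('c'): new char, reset run to 1
  Position 7 ('a'): new char, reset run to 1
  Position 8 ('c'): new char, reset run to 1
  Position 9 ('b'): new char, reset run to 1
  Position 10 ('c'): new char, reset run to 1
Longest run: 'b' with length 2

2


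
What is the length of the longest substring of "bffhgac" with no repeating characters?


Input: "bffhgac"
Sliding window (track last position of each char):
  Position 0 ('b'): window [0,0] length 1 -- new best
  Position 1 ('f'): window [0,1] length 2 -- new best
  Position 2 ('f'): repeat (last at 1), move window start to 2
  Position 2 ('f'): window [2,2] length 1
  Position 3 ('h'): window [2,3] length 2
  Position 4 ('g'): window [2,4] length 3 -- new best
  Position 5 ('a'): window [2,5] length 4 -- new best
  Position 6 ('c'): window [2,6] length 5 -- new best
Longest substring with no repeats: "fhgac" with length 5

5


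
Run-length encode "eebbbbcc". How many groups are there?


Input: eebbbbcc
Scanning for consecutive runs:
  Group 1: 'e' x 2 (positions 0-1)
  Group 2: 'b' x 4 (positions 2-5)
  Group 3: 'c' x 2 (positions 6-7)
Total groups: 3

3


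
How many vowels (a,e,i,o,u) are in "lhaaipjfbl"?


Input: lhaaipjfbl
Checking each character:
  'l' at position 0: consonant
  'h' at position 1: consonant
  'a' at position 2: vowel (running total: 1)
  'a' at position 3: vowel (running total: 2)
  'i' at position 4: vowel (running total: 3)
  'p' at position 5: consonant
  'j' at position 6: consonant
  'f' at position 7: consonant
  'b' at position 8: consonant
  'l' at position 9: consonant
Total vowels: 3

3


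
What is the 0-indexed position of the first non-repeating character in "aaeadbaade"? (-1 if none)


Input: aaeadbaade
Character frequencies:
  'a': 5
  'b': 1
  'd': 2
  'e': 2
Scanning left to right for freq == 1:
  Position 0 ('a'): freq=5, skip
  Position 1 ('a'): freq=5, skip
  Position 2 ('e'): freq=2, skip
  Position 3 ('a'): freq=5, skip
  Position 4 ('d'): freq=2, skip
  Position 5 ('b'): unique! => answer = 5

5


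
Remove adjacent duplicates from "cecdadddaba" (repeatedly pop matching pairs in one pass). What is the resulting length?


Input: cecdadddaba
Stack-based adjacent duplicate removal:
  Read 'c': push. Stack: c
  Read 'e': push. Stack: ce
  Read 'c': push. Stack: cec
  Read 'd': push. Stack: cecd
  Read 'a': push. Stack: cecda
  Read 'd': push. Stack: cecdad
  Read 'd': matches stack top 'd' => pop. Stack: cecda
  Read 'd': push. Stack: cecdad
  Read 'a': push. Stack: cecdada
  Read 'b': push. Stack: cecdadab
  Read 'a': push. Stack: cecdadaba
Final stack: "cecdadaba" (length 9)

9
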